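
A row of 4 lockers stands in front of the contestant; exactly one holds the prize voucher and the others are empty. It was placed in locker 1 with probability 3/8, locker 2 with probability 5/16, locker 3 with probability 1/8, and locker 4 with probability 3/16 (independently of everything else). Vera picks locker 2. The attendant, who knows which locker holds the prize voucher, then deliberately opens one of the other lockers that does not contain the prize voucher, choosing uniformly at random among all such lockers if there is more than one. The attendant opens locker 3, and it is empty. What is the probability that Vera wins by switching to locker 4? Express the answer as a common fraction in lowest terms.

9/37

Condition on the true location of the prize voucher.
If it is in locker 1 (prior 3/8): the attendant has 2 equally likely choices, so probability 1/2; weight (3/8)·(1/2) = 3/16.
If it is in locker 2 (prior 5/16): the attendant has 3 equally likely choices, so probability 1/3; weight (5/16)·(1/3) = 5/48.
If it is in locker 3 (prior 1/8): the attendant opened locker 3, so this case is ruled out; weight (1/8)·0 = 0.
If it is in locker 4 (prior 3/16): the attendant has 2 equally likely choices, so probability 1/2; weight (3/16)·(1/2) = 3/32.
The weights sum to 37/96.
So P(the prize voucher in locker 4 | the attendant opened locker 3) = (3/32) / (37/96) = 9/37.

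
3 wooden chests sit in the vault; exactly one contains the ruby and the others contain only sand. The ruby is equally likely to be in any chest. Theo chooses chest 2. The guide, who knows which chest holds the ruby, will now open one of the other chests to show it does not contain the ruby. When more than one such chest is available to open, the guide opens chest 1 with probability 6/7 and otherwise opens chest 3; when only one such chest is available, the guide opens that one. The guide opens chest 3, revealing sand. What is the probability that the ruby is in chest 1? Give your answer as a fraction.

Apply Bayes' rule, conditioning on where the ruby actually is.
If it is in chest 1 (prior 1/3): only chest 3 is available, probability 1; weight (1/3)·1 = 1/3.
If it is in chest 2 (prior 1/3): chest 1 is available but not opened, probability 1/7; weight (1/3)·(1/7) = 1/21.
If it is in chest 3 (prior 1/3): the guide opened chest 3, so this case is ruled out; weight (1/3)·0 = 0.
The weights sum to 8/21.
So P(the ruby in chest 1 | the guide opened chest 3) = (1/3) / (8/21) = 7/8.

7/8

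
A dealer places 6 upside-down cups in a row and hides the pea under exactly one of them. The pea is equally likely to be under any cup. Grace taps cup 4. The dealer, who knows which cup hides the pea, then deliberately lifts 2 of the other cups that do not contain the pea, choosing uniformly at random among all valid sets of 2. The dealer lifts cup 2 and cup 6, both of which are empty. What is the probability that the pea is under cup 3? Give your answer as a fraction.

5/18

Condition on the true location of the pea.
If it is under any of cups 1, 3, and 5 (prior 1/6 each): the dealer has 6 equally likely choices, so probability 1/6; weight (1/6)·(1/6) = 1/36 each.
If it is under either of cups 2 and 6 (prior 1/6 each): that cup was opened and seen not to hold the prize — ruled out; weight (1/6)·0 = 0 each.
If it is under cup 4 (prior 1/6): the dealer has 10 equally likely choices, so probability 1/10; weight (1/6)·(1/10) = 1/60.
The weights sum to 1/10.
So P(the pea under cup 3 | the dealer opened cup 2 and cup 6) = (1/36) / (1/10) = 5/18.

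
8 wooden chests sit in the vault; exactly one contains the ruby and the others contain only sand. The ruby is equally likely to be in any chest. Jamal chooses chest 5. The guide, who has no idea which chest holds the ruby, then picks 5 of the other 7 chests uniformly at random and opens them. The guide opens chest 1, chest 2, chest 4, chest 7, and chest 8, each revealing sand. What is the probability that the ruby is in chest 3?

Apply Bayes' rule, conditioning on where the ruby actually is.
If it is in any of chests 1, 2, 4, 7, and 8 (prior 1/8 each): that chest was opened and seen not to hold the prize — ruled out; weight (1/8)·0 = 0 each.
If it is in any of chests 3, 5, and 6 (prior 1/8 each): the guide picks exactly this set with probability 1/21 regardless, and none is the prize; weight (1/8)·(1/21) = 1/168 each.
The weights sum to 1/56.
So P(the ruby in chest 3 | the guide opened chest 1, chest 2, chest 4, chest 7, and chest 8) = (1/168) / (1/56) = 1/3.

1/3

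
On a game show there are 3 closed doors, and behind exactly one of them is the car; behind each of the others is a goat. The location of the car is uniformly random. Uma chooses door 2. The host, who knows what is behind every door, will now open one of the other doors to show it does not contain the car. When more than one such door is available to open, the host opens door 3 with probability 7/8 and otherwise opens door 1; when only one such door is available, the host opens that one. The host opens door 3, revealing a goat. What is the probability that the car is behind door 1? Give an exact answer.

8/15

Condition on the true location of the car.
If it is behind door 1 (prior 1/3): only door 3 is available, probability 1; weight (1/3)·1 = 1/3.
If it is behind door 2 (prior 1/3): door 3 is available, opened with probability 7/8; weight (1/3)·(7/8) = 7/24.
If it is behind door 3 (prior 1/3): the host opened door 3, so this case is ruled out; weight (1/3)·0 = 0.
The weights sum to 5/8.
So P(the car behind door 1 | the host opened door 3) = (1/3) / (5/8) = 8/15.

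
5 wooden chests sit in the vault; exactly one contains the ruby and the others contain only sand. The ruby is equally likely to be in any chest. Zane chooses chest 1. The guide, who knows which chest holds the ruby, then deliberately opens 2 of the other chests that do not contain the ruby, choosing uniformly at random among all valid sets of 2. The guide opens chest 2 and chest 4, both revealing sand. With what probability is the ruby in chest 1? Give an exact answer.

Apply Bayes' rule, conditioning on where the ruby actually is.
If it is in chest 1 (prior 1/5): the guide has 6 equally likely choices, so probability 1/6; weight (1/5)·(1/6) = 1/30.
If it is in either of chests 2 and 4 (prior 1/5 each): that chest was opened and seen not to hold the prize — ruled out; weight (1/5)·0 = 0 each.
If it is in either of chests 3 and 5 (prior 1/5 each): the guide has 3 equally likely choices, so probability 1/3; weight (1/5)·(1/3) = 1/15 each.
The weights sum to 1/6.
So P(the ruby in chest 1 | the guide opened chest 2 and chest 4) = (1/30) / (1/6) = 1/5.

1/5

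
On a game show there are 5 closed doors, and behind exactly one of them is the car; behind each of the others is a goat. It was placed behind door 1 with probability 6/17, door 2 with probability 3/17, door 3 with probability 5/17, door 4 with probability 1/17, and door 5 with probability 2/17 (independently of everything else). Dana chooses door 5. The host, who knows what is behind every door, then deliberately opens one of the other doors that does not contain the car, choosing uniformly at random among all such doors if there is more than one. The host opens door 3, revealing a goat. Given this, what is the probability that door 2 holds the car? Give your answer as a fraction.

6/23

Consider each possible location of the car in turn.
If it is behind door 1 (prior 6/17): the host has 3 equally likely choices, so probability 1/3; weight (6/17)·(1/3) = 2/17.
If it is behind door 2 (prior 3/17): the host has 3 equally likely choices, so probability 1/3; weight (3/17)·(1/3) = 1/17.
If it is behind door 3 (prior 5/17): the host opened door 3, so this case is ruled out; weight (5/17)·0 = 0.
If it is behind door 4 (prior 1/17): the host has 3 equally likely choices, so probability 1/3; weight (1/17)·(1/3) = 1/51.
If it is behind door 5 (prior 2/17): the host has 4 equally likely choices, so probability 1/4; weight (2/17)·(1/4) = 1/34.
The weights sum to 23/102.
So P(the car behind door 2 | the host opened door 3) = (1/17) / (23/102) = 6/23.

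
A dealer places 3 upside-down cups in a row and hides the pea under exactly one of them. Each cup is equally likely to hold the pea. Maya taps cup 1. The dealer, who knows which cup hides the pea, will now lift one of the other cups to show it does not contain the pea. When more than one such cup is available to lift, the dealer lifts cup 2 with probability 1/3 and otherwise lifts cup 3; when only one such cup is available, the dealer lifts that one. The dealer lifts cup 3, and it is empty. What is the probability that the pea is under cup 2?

3/5

Apply Bayes' rule, conditioning on where the pea actually is.
If it is under cup 1 (prior 1/3): cup 2 is available but not opened, probability 2/3; weight (1/3)·(2/3) = 2/9.
If it is under cup 2 (prior 1/3): only cup 3 is available, probability 1; weight (1/3)·1 = 1/3.
If it is under cup 3 (prior 1/3): the dealer opened cup 3, so this case is ruled out; weight (1/3)·0 = 0.
The weights sum to 5/9.
So P(the pea under cup 2 | the dealer opened cup 3) = (1/3) / (5/9) = 3/5.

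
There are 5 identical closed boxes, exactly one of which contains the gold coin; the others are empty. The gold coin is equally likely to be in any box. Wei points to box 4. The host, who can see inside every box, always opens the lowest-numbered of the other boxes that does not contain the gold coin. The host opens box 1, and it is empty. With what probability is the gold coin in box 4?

1/4

Apply Bayes' rule, conditioning on where the gold coin actually is.
If it is in box 1 (prior 1/5): the host opened box 1, so this case is ruled out; weight (1/5)·0 = 0.
If it is in any of boxes 2, 3, 4, and 5 (prior 1/5 each): box 1 is the lowest-numbered option available, probability 1; weight (1/5)·1 = 1/5 each.
The weights sum to 4/5.
So P(the gold coin in box 4 | the host opened box 1) = (1/5) / (4/5) = 1/4.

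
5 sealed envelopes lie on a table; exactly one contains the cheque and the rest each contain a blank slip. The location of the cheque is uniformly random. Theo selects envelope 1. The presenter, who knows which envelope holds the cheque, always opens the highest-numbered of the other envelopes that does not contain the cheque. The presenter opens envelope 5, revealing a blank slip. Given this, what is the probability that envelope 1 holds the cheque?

1/4

Condition on the true location of the cheque.
If it is in any of envelopes 1, 2, 3, and 4 (prior 1/5 each): envelope 5 is the highest-numbered option available, probability 1; weight (1/5)·1 = 1/5 each.
If it is in envelope 5 (prior 1/5): the presenter opened envelope 5, so this case is ruled out; weight (1/5)·0 = 0.
The weights sum to 4/5.
So P(the cheque in envelope 1 | the presenter opened envelope 5) = (1/5) / (4/5) = 1/4.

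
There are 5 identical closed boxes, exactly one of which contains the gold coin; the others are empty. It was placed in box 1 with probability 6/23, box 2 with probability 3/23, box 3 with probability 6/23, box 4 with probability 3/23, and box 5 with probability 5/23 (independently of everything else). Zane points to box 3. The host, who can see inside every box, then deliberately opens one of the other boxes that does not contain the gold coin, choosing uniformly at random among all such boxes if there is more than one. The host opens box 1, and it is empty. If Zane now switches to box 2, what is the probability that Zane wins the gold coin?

Condition on the true location of the gold coin.
If it is in box 1 (prior 6/23): the host opened box 1, so this case is ruled out; weight (6/23)·0 = 0.
If it is in either of boxes 2 and 4 (prior 3/23 each): the host has 3 equally likely choices, so probability 1/3; weight (3/23)·(1/3) = 1/23 each.
If it is in box 3 (prior 6/23): the host has 4 equally likely choices, so probability 1/4; weight (6/23)·(1/4) = 3/46.
If it is in box 5 (prior 5/23): the host has 3 equally likely choices, so probability 1/3; weight (5/23)·(1/3) = 5/69.
The weights sum to 31/138.
So P(the gold coin in box 2 | the host opened box 1) = (1/23) / (31/138) = 6/31.

6/31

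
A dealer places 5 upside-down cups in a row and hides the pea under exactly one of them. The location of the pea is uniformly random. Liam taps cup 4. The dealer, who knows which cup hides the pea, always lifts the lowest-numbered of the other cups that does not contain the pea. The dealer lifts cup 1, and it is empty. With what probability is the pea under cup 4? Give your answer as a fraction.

1/4

Condition on the true location of the pea.
If it is under cup 1 (prior 1/5): the dealer opened cup 1, so this case is ruled out; weight (1/5)·0 = 0.
If it is under any of cups 2, 3, 4, and 5 (prior 1/5 each): cup 1 is the lowest-numbered option available, probability 1; weight (1/5)·1 = 1/5 each.
The weights sum to 4/5.
So P(the pea under cup 4 | the dealer opened cup 1) = (1/5) / (4/5) = 1/4.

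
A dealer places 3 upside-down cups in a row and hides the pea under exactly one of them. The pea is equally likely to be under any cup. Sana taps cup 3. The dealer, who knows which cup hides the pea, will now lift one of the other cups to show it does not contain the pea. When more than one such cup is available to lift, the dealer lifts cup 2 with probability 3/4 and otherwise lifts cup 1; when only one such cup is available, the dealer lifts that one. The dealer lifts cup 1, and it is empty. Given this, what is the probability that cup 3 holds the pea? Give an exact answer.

1/5

Apply Bayes' rule, conditioning on where the pea actually is.
If it is under cup 1 (prior 1/3): the dealer opened cup 1, so this case is ruled out; weight (1/3)·0 = 0.
If it is under cup 2 (prior 1/3): only cup 1 is available, probability 1; weight (1/3)·1 = 1/3.
If it is under cup 3 (prior 1/3): cup 2 is available but not opened, probability 1/4; weight (1/3)·(1/4) = 1/12.
The weights sum to 5/12.
So P(the pea under cup 3 | the dealer opened cup 1) = (1/12) / (5/12) = 1/5.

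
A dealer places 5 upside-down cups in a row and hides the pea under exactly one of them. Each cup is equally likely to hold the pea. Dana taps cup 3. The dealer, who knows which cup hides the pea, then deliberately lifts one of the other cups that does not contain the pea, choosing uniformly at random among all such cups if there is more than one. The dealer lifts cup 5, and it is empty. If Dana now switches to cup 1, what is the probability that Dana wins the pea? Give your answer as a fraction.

4/15

Apply Bayes' rule, conditioning on where the pea actually is.
If it is under any of cups 1, 2, and 4 (prior 1/5 each): the dealer has 3 equally likely choices, so probability 1/3; weight (1/5)·(1/3) = 1/15 each.
If it is under cup 3 (prior 1/5): the dealer has 4 equally likely choices, so probability 1/4; weight (1/5)·(1/4) = 1/20.
If it is under cup 5 (prior 1/5): the dealer opened cup 5, so this case is ruled out; weight (1/5)·0 = 0.
The weights sum to 1/4.
So P(the pea under cup 1 | the dealer opened cup 5) = (1/15) / (1/4) = 4/15.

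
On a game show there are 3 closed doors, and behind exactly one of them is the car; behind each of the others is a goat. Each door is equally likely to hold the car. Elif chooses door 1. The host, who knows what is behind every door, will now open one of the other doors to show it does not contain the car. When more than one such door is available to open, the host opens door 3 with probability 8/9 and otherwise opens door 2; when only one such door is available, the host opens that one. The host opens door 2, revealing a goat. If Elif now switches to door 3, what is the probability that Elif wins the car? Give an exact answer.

Apply Bayes' rule, conditioning on where the car actually is.
If it is behind door 1 (prior 1/3): door 3 is available but not opened, probability 1/9; weight (1/3)·(1/9) = 1/27.
If it is behind door 2 (prior 1/3): the host opened door 2, so this case is ruled out; weight (1/3)·0 = 0.
If it is behind door 3 (prior 1/3): only door 2 is available, probability 1; weight (1/3)·1 = 1/3.
The weights sum to 10/27.
So P(the car behind door 3 | the host opened door 2) = (1/3) / (10/27) = 9/10.

9/10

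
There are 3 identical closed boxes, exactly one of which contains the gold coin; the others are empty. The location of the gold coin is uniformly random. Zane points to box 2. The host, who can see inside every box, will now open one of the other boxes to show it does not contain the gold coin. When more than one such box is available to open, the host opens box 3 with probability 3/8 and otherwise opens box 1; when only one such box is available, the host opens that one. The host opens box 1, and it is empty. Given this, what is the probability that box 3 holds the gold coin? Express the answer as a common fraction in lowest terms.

Consider each possible location of the gold coin in turn.
If it is in box 1 (prior 1/3): the host opened box 1, so this case is ruled out; weight (1/3)·0 = 0.
If it is in box 2 (prior 1/3): box 3 is available but not opened, probability 5/8; weight (1/3)·(5/8) = 5/24.
If it is in box 3 (prior 1/3): only box 1 is available, probability 1; weight (1/3)·1 = 1/3.
The weights sum to 13/24.
So P(the gold coin in box 3 | the host opened box 1) = (1/3) / (13/24) = 8/13.

8/13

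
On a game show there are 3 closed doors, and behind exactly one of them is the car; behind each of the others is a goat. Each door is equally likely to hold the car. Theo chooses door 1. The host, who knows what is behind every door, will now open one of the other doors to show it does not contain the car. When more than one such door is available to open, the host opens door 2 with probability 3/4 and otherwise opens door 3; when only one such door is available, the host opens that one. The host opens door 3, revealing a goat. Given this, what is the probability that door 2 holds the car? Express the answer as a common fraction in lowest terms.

Condition on the true location of the car.
If it is behind door 1 (prior 1/3): door 2 is available but not opened, probability 1/4; weight (1/3)·(1/4) = 1/12.
If it is behind door 2 (prior 1/3): only door 3 is available, probability 1; weight (1/3)·1 = 1/3.
If it is behind door 3 (prior 1/3): the host opened door 3, so this case is ruled out; weight (1/3)·0 = 0.
The weights sum to 5/12.
So P(the car behind door 2 | the host opened door 3) = (1/3) / (5/12) = 4/5.

4/5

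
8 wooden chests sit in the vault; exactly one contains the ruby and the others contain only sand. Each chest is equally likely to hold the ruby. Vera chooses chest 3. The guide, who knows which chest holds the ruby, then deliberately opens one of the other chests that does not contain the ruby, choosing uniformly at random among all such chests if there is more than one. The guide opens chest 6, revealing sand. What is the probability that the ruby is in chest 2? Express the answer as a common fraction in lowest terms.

Consider each possible location of the ruby in turn.
If it is in any of chests 1, 2, 4, 5, 7, and 8 (prior 1/8 each): the guide has 6 equally likely choices, so probability 1/6; weight (1/8)·(1/6) = 1/48 each.
If it is in chest 3 (prior 1/8): the guide has 7 equally likely choices, so probability 1/7; weight (1/8)·(1/7) = 1/56.
If it is in chest 6 (prior 1/8): the guide opened chest 6, so this case is ruled out; weight (1/8)·0 = 0.
The weights sum to 1/7.
So P(the ruby in chest 2 | the guide opened chest 6) = (1/48) / (1/7) = 7/48.

7/48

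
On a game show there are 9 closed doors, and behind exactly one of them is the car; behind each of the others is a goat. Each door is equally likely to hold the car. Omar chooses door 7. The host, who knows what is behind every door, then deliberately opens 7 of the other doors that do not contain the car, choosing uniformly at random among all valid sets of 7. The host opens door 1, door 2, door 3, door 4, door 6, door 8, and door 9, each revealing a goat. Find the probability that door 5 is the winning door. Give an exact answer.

8/9

Apply Bayes' rule, conditioning on where the car actually is.
If it is behind any of doors 1, 2, 3, 4, 6, 8, and 9 (prior 1/9 each): that door was opened and seen not to hold the prize — ruled out; weight (1/9)·0 = 0 each.
If it is behind door 5 (prior 1/9): the host has no choice, probability 1; weight (1/9)·1 = 1/9.
If it is behind door 7 (prior 1/9): the host has 8 equally likely choices, so probability 1/8; weight (1/9)·(1/8) = 1/72.
The weights sum to 1/8.
So P(the car behind door 5 | the host opened door 1, door 2, door 3, door 4, door 6, door 8, and door 9) = (1/9) / (1/8) = 8/9.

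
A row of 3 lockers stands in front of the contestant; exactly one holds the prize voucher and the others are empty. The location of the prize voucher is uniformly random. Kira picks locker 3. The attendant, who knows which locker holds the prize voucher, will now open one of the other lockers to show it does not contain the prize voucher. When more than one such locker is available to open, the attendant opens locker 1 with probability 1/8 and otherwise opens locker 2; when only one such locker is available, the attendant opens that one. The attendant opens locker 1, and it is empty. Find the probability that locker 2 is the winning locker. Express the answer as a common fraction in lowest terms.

8/9

Apply Bayes' rule, conditioning on where the prize voucher actually is.
If it is in locker 1 (prior 1/3): the attendant opened locker 1, so this case is ruled out; weight (1/3)·0 = 0.
If it is in locker 2 (prior 1/3): only locker 1 is available, probability 1; weight (1/3)·1 = 1/3.
If it is in locker 3 (prior 1/3): locker 1 is available, opened with probability 1/8; weight (1/3)·(1/8) = 1/24.
The weights sum to 3/8.
So P(the prize voucher in locker 2 | the attendant opened locker 1) = (1/3) / (3/8) = 8/9.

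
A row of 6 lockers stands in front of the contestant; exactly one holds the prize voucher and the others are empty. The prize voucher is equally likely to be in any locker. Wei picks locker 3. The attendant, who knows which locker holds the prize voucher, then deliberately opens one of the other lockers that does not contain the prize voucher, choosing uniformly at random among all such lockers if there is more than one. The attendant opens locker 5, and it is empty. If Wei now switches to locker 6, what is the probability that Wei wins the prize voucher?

5/24

Consider each possible location of the prize voucher in turn.
If it is in any of lockers 1, 2, 4, and 6 (prior 1/6 each): the attendant has 4 equally likely choices, so probability 1/4; weight (1/6)·(1/4) = 1/24 each.
If it is in locker 3 (prior 1/6): the attendant has 5 equally likely choices, so probability 1/5; weight (1/6)·(1/5) = 1/30.
If it is in locker 5 (prior 1/6): the attendant opened locker 5, so this case is ruled out; weight (1/6)·0 = 0.
The weights sum to 1/5.
So P(the prize voucher in locker 6 | the attendant opened locker 5) = (1/24) / (1/5) = 5/24.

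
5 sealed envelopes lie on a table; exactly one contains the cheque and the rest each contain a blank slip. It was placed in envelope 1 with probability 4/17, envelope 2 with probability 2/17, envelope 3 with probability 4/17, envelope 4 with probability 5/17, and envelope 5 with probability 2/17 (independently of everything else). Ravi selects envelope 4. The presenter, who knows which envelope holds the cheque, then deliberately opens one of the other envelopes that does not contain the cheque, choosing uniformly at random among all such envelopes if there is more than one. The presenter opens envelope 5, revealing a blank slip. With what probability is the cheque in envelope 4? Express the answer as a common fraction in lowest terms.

3/11

Consider each possible location of the cheque in turn.
If it is in either of envelopes 1 and 3 (prior 4/17 each): the presenter has 3 equally likely choices, so probability 1/3; weight (4/17)·(1/3) = 4/51 each.
If it is in envelope 2 (prior 2/17): the presenter has 3 equally likely choices, so probability 1/3; weight (2/17)·(1/3) = 2/51.
If it is in envelope 4 (prior 5/17): the presenter has 4 equally likely choices, so probability 1/4; weight (5/17)·(1/4) = 5/68.
If it is in envelope 5 (prior 2/17): the presenter opened envelope 5, so this case is ruled out; weight (2/17)·0 = 0.
The weights sum to 55/204.
So P(the cheque in envelope 4 | the presenter opened envelope 5) = (5/68) / (55/204) = 3/11.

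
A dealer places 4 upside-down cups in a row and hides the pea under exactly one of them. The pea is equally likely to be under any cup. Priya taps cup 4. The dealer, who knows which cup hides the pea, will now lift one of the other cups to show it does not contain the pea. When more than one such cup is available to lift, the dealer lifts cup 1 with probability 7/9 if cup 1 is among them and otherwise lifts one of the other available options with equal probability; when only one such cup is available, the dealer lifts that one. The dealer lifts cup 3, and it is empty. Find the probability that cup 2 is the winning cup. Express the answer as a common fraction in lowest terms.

Condition on the true location of the pea.
If it is under cup 1 (prior 1/4): cup 1 holds the prize so is unavailable; the dealer chooses uniformly among the 2 others, probability 1/2; weight (1/4)·(1/2) = 1/8.
If it is under cup 2 (prior 1/4): cup 1 is available but not opened, probability 2/9; weight (1/4)·(2/9) = 1/18.
If it is under cup 3 (prior 1/4): the dealer opened cup 3, so this case is ruled out; weight (1/4)·0 = 0.
If it is under cup 4 (prior 1/4): cup 1 is available but not opened; cup 3 gets probability (1 − 7/9)/2 = 1/9; weight (1/4)·(1/9) = 1/36.
The weights sum to 5/24.
So P(the pea under cup 2 | the dealer opened cup 3) = (1/18) / (5/24) = 4/15.

4/15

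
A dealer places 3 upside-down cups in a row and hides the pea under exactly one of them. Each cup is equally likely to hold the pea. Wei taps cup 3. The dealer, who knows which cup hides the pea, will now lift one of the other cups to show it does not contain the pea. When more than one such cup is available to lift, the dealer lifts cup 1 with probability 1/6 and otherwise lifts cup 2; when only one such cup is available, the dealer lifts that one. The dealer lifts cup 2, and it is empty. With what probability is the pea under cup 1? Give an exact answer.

Condition on the true location of the pea.
If it is under cup 1 (prior 1/3): only cup 2 is available, probability 1; weight (1/3)·1 = 1/3.
If it is under cup 2 (prior 1/3): the dealer opened cup 2, so this case is ruled out; weight (1/3)·0 = 0.
If it is under cup 3 (prior 1/3): cup 1 is available but not opened, probability 5/6; weight (1/3)·(5/6) = 5/18.
The weights sum to 11/18.
So P(the pea under cup 1 | the dealer opened cup 2) = (1/3) / (11/18) = 6/11.

6/11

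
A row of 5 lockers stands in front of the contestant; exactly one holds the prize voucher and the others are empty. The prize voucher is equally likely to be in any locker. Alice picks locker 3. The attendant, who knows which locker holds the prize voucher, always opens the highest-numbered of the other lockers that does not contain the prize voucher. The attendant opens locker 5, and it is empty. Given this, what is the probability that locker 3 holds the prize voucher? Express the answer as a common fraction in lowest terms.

1/4

Condition on the true location of the prize voucher.
If it is in any of lockers 1, 2, 3, and 4 (prior 1/5 each): locker 5 is the highest-numbered option available, probability 1; weight (1/5)·1 = 1/5 each.
If it is in locker 5 (prior 1/5): the attendant opened locker 5, so this case is ruled out; weight (1/5)·0 = 0.
The weights sum to 4/5.
So P(the prize voucher in locker 3 | the attendant opened locker 5) = (1/5) / (4/5) = 1/4.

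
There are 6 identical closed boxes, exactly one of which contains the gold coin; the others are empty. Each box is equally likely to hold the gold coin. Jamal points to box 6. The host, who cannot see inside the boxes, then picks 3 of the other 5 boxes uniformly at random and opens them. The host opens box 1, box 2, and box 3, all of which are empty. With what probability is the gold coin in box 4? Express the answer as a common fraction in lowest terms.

1/3

Because the host chose which boxes to open without knowing where the gold coin is, the choice is independent of the prize location. Learning that none of the 3 opened boxes holds the gold coin simply rules out those 3 locations and leaves the remaining 3 boxes still equally likely by symmetry.
So P(the gold coin in box 4) = 1/3.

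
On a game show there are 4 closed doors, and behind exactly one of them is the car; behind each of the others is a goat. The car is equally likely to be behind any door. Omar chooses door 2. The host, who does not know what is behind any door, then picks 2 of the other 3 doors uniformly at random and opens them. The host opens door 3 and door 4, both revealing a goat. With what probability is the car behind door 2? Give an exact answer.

1/2

Consider each possible location of the car in turn.
If it is behind either of doors 1 and 2 (prior 1/4 each): the host picks exactly this set with probability 1/3 regardless, and none is the prize; weight (1/4)·(1/3) = 1/12 each.
If it is behind either of doors 3 and 4 (prior 1/4 each): that door was opened and seen not to hold the prize — ruled out; weight (1/4)·0 = 0 each.
The weights sum to 1/6.
So P(the car behind door 2 | the host opened door 3 and door 4) = (1/12) / (1/6) = 1/2.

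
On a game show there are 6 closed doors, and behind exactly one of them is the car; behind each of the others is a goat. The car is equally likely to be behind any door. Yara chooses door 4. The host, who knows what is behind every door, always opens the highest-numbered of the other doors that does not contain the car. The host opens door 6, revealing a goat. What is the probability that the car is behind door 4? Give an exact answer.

Condition on the true location of the car.
If it is behind any of doors 1, 2, 3, 4, and 5 (prior 1/6 each): door 6 is the highest-numbered option available, probability 1; weight (1/6)·1 = 1/6 each.
If it is behind door 6 (prior 1/6): the host opened door 6, so this case is ruled out; weight (1/6)·0 = 0.
The weights sum to 5/6.
So P(the car behind door 4 | the host opened door 6) = (1/6) / (5/6) = 1/5.

1/5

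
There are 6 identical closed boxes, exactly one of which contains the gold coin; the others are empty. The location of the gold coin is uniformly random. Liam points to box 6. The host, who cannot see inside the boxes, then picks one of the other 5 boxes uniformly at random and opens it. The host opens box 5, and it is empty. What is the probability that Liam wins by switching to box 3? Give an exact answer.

Because the host chose which box to open without knowing where the gold coin is, the choice is independent of the prize location. Learning that box 5 does not hold the gold coin simply rules out that one location and leaves the remaining 5 boxes still equally likely by symmetry.
So P(the gold coin in box 3) = 1/5.

1/5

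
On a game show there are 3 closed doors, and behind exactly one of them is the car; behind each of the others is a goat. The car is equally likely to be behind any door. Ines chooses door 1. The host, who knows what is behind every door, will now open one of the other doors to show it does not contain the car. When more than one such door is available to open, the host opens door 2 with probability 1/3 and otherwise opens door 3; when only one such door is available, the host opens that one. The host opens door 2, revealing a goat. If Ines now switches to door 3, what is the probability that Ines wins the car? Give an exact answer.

Apply Bayes' rule, conditioning on where the car actually is.
If it is behind door 1 (prior 1/3): door 2 is available, opened with probability 1/3; weight (1/3)·(1/3) = 1/9.
If it is behind door 2 (prior 1/3): the host opened door 2, so this case is ruled out; weight (1/3)·0 = 0.
If it is behind door 3 (prior 1/3): only door 2 is available, probability 1; weight (1/3)·1 = 1/3.
The weights sum to 4/9.
So P(the car behind door 3 | the host opened door 2) = (1/3) / (4/9) = 3/4.

3/4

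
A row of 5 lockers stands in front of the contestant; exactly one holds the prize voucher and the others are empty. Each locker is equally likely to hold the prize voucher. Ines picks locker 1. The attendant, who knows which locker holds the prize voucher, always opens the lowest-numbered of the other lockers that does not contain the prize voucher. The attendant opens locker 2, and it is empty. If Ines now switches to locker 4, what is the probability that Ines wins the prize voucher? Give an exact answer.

1/4

Consider each possible location of the prize voucher in turn.
If it is in any of lockers 1, 3, 4, and 5 (prior 1/5 each): locker 2 is the lowest-numbered option available, probability 1; weight (1/5)·1 = 1/5 each.
If it is in locker 2 (prior 1/5): the attendant opened locker 2, so this case is ruled out; weight (1/5)·0 = 0.
The weights sum to 4/5.
So P(the prize voucher in locker 4 | the attendant opened locker 2) = (1/5) / (4/5) = 1/4.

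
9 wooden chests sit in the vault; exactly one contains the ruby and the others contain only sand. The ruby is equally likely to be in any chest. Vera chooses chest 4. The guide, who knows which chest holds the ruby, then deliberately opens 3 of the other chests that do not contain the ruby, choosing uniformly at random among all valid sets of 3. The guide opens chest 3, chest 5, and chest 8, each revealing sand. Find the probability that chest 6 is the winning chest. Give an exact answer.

8/45

Consider each possible location of the ruby in turn.
If it is in any of chests 1, 2, 6, 7, and 9 (prior 1/9 each): the guide has 35 equally likely choices, so probability 1/35; weight (1/9)·(1/35) = 1/315 each.
If it is in any of chests 3, 5, and 8 (prior 1/9 each): that chest was opened and seen not to hold the prize — ruled out; weight (1/9)·0 = 0 each.
If it is in chest 4 (prior 1/9): the guide has 56 equally likely choices, so probability 1/56; weight (1/9)·(1/56) = 1/504.
The weights sum to 1/56.
So P(the ruby in chest 6 | the guide opened chest 3, chest 5, and chest 8) = (1/315) / (1/56) = 8/45.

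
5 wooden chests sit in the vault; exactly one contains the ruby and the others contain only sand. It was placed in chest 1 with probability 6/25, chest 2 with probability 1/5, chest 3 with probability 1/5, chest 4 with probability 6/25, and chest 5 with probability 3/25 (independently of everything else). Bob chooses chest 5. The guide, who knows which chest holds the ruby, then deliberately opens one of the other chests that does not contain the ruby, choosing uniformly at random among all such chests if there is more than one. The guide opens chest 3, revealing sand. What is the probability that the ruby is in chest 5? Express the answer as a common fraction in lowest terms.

9/77

Apply Bayes' rule, conditioning on where the ruby actually is.
If it is in either of chests 1 and 4 (prior 6/25 each): the guide has 3 equally likely choices, so probability 1/3; weight (6/25)·(1/3) = 2/25 each.
If it is in chest 2 (prior 1/5): the guide has 3 equally likely choices, so probability 1/3; weight (1/5)·(1/3) = 1/15.
If it is in chest 3 (prior 1/5): the guide opened chest 3, so this case is ruled out; weight (1/5)·0 = 0.
If it is in chest 5 (prior 3/25): the guide has 4 equally likely choices, so probability 1/4; weight (3/25)·(1/4) = 3/100.
The weights sum to 77/300.
So P(the ruby in chest 5 | the guide opened chest 3) = (3/100) / (77/300) = 9/77.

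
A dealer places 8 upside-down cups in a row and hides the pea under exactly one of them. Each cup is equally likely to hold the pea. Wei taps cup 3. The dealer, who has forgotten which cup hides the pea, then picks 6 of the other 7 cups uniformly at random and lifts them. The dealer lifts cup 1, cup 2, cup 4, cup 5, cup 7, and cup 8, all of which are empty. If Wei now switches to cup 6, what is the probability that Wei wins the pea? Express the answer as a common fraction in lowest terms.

Condition on the true location of the pea.
If it is under any of cups 1, 2, 4, 5, 7, and 8 (prior 1/8 each): that cup was opened and seen not to hold the prize — ruled out; weight (1/8)·0 = 0 each.
If it is under either of cups 3 and 6 (prior 1/8 each): the dealer picks exactly this set with probability 1/7 regardless, and none is the prize; weight (1/8)·(1/7) = 1/56 each.
The weights sum to 1/28.
So P(the pea under cup 6 | the dealer opened cup 1, cup 2, cup 4, cup 5, cup 7, and cup 8) = (1/56) / (1/28) = 1/2.

1/2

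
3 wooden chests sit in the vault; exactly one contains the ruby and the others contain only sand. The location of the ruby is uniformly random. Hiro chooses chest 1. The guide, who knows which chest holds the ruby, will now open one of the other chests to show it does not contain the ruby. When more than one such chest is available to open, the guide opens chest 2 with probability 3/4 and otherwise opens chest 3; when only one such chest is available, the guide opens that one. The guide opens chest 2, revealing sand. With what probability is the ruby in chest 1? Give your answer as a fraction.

3/7

Condition on the true location of the ruby.
If it is in chest 1 (prior 1/3): chest 2 is available, opened with probability 3/4; weight (1/3)·(3/4) = 1/4.
If it is in chest 2 (prior 1/3): the guide opened chest 2, so this case is ruled out; weight (1/3)·0 = 0.
If it is in chest 3 (prior 1/3): only chest 2 is available, probability 1; weight (1/3)·1 = 1/3.
The weights sum to 7/12.
So P(the ruby in chest 1 | the guide opened chest 2) = (1/4) / (7/12) = 3/7.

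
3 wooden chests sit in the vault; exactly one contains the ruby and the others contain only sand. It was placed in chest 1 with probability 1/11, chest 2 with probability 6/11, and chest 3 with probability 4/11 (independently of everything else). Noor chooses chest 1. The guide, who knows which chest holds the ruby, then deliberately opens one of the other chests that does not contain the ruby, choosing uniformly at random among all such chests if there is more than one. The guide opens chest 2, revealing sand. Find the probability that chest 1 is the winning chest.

Consider each possible location of the ruby in turn.
If it is in chest 1 (prior 1/11): the guide has 2 equally likely choices, so probability 1/2; weight (1/11)·(1/2) = 1/22.
If it is in chest 2 (prior 6/11): the guide opened chest 2, so this case is ruled out; weight (6/11)·0 = 0.
If it is in chest 3 (prior 4/11): the guide has no choice, probability 1; weight (4/11)·1 = 4/11.
The weights sum to 9/22.
So P(the ruby in chest 1 | the guide opened chest 2) = (1/22) / (9/22) = 1/9.

1/9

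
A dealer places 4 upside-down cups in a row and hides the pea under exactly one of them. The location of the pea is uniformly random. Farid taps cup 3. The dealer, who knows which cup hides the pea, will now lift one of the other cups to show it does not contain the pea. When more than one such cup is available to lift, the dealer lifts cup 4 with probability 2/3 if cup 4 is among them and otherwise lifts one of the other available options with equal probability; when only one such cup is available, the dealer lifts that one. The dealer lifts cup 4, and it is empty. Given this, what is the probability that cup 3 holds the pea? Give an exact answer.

Condition on the true location of the pea.
If it is under any of cups 1, 2, and 3 (prior 1/4 each): cup 4 is available, opened with probability 2/3; weight (1/4)·(2/3) = 1/6 each.
If it is under cup 4 (prior 1/4): the dealer opened cup 4, so this case is ruled out; weight (1/4)·0 = 0.
The weights sum to 1/2.
So P(the pea under cup 3 | the dealer opened cup 4) = (1/6) / (1/2) = 1/3.

1/3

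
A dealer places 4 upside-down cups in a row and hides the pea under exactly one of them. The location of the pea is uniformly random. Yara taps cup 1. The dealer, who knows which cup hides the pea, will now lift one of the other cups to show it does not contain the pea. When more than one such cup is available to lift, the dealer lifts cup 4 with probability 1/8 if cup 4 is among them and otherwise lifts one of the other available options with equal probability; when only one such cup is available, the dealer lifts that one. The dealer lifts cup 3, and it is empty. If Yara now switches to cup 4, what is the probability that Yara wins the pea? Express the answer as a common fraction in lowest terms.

8/29

Apply Bayes' rule, conditioning on where the pea actually is.
If it is under cup 1 (prior 1/4): cup 4 is available but not opened; cup 3 gets probability (1 − 1/8)/2 = 7/16; weight (1/4)·(7/16) = 7/64.
If it is under cup 2 (prior 1/4): cup 4 is available but not opened, probability 7/8; weight (1/4)·(7/8) = 7/32.
If it is under cup 3 (prior 1/4): the dealer opened cup 3, so this case is ruled out; weight (1/4)·0 = 0.
If it is under cup 4 (prior 1/4): cup 4 holds the prize so is unavailable; the dealer chooses uniformly among the 2 others, probability 1/2; weight (1/4)·(1/2) = 1/8.
The weights sum to 29/64.
So P(the pea under cup 4 | the dealer opened cup 3) = (1/8) / (29/64) = 8/29.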